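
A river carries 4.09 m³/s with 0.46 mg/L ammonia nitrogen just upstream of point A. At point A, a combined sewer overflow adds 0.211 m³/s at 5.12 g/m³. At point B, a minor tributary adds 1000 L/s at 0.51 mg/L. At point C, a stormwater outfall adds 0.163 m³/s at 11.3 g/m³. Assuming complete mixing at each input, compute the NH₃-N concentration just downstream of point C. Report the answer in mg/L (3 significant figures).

After input A: C = (4.09·0.46 + 0.211·5.12) / 4.301 = 0.6886 mg/L.
1000 L/s = 1 m³/s.
After input B: C = (4.301·0.6886 + 1·0.51) / 5.301 = 0.6549 mg/L.
After input C: C = (5.301·0.6549 + 0.163·11.3) / 5.464 = 0.9725 mg/L.

0.972 mg/L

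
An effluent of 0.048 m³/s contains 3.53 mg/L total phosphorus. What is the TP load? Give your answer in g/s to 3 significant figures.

Mass flux = Q·C = 0.048 m³/s × 3.53 g/m³ = 0.1694 g/s.

0.169 g/s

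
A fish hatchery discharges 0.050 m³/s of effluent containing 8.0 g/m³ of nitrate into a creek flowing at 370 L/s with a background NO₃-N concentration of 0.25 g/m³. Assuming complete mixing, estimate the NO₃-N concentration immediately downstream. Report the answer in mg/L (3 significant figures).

1.17 mg/L

370 L/s = 0.37 m³/s.
By mass balance at complete mixing, C = (0.05·8 + 0.37·0.25) / (0.05 + 0.37) = 0.4925/0.42 = 1.173 mg/L.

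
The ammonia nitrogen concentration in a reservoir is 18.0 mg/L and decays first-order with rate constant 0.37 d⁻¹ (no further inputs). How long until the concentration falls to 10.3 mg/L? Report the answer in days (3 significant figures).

t = ln(C₀/C)/k = ln(18.0/10.3)/0.37 = 0.5582/0.37 = 1.509 d.

1.51 d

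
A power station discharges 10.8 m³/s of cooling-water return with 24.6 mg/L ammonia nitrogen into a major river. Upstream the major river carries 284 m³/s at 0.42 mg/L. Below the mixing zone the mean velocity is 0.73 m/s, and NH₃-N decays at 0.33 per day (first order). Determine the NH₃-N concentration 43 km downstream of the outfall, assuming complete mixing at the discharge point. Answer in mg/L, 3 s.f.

1.04 mg/L

After complete mixing, C₀ = (10.8·24.6 + 284·0.42) / 294.8 = 1.306 mg/L.
Travel time t = 4.3e+04 m / 0.73 m/s = 5.89e+04 s = 0.6818 d.
C = 1.306·exp(−0.33·0.6818) = 1.306·0.7985 = 1.043 mg/L.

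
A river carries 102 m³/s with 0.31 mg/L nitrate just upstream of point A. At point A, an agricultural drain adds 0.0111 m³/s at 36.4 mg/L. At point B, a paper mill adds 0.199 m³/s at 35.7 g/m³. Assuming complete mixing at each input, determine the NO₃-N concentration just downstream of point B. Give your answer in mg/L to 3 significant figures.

0.383 mg/L

After input A: C = (102·0.31 + 0.0111·36.4) / 102 = 0.3139 mg/L.
After input B: C = (102·0.3139 + 0.199·35.7) / 102.2 = 0.3828 mg/L.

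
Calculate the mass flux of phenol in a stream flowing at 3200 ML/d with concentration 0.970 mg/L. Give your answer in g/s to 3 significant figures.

3200 ML/d = 37.04 m³/s.
Mass flux = Q·C = 37.04 m³/s × 0.97 g/m³ = 35.93 g/s.

35.9 g/s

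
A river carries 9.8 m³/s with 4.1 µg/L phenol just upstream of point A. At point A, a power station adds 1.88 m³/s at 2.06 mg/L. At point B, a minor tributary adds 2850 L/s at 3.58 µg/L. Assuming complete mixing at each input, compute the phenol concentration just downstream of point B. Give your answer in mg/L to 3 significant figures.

4.1 µg/L = 0.0041 mg/L.
After input A: C = (9.8·0.0041 + 1.88·2.06) / 11.68 = 0.335 mg/L.
2850 L/s = 2.85 m³/s.
3.58 µg/L = 0.00358 mg/L.
After input B: C = (11.68·0.335 + 2.85·0.00358) / 14.53 = 0.27 mg/L.

0.270 mg/L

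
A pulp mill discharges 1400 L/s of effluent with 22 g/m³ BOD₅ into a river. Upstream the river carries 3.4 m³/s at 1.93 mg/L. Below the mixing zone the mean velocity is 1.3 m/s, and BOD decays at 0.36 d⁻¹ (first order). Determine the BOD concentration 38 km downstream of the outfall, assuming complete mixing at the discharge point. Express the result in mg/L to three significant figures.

6.89 mg/L

1400 L/s = 1.4 m³/s.
After complete mixing, C₀ = (1.4·22 + 3.4·1.93) / 4.8 = 7.784 mg/L.
Travel time t = 3.8e+04 m / 1.3 m/s = 2.923e+04 s = 0.3383 d.
C = 7.784·exp(−0.36·0.3383) = 7.784·0.8853 = 6.891 mg/L.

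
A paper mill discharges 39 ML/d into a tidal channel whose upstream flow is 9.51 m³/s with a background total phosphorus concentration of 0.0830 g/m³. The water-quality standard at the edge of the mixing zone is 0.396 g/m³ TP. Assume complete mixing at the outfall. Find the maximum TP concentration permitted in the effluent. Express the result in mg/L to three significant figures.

39 ML/d = 0.4514 m³/s.
Mass balance: 0.396·9.961 = 0.4514·Cₑ + 9.51·0.083.
Cₑ = (3.945 − 0.7893) / 0.4514 = 6.99 mg/L.

6.99 mg/L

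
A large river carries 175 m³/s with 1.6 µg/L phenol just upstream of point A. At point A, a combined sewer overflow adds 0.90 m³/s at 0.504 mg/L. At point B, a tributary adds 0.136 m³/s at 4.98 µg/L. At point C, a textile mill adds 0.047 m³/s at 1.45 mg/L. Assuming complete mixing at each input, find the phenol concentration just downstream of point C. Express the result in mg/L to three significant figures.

0.00456 mg/L

1.6 µg/L = 0.0016 mg/L.
After input A: C = (175·0.0016 + 0.9·0.504) / 175.9 = 0.004171 mg/L.
4.98 µg/L = 0.00498 mg/L.
After input B: C = (175.9·0.004171 + 0.136·0.00498) / 176 = 0.004171 mg/L.
After input C: C = (176·0.004171 + 0.047·1.45) / 176.1 = 0.004557 mg/L.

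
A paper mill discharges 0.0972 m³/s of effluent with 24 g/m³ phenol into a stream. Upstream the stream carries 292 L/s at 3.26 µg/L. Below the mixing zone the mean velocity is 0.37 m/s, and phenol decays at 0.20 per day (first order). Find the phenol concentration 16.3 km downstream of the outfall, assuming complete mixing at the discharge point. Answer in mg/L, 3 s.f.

292 L/s = 0.292 m³/s.
3.26 µg/L = 0.00326 mg/L.
After complete mixing, C₀ = (0.0972·24 + 0.292·0.00326) / 0.3892 = 5.996 mg/L.
Travel time t = 1.63e+04 m / 0.37 m/s = 4.405e+04 s = 0.5099 d.
C = 5.996·exp(−0.20·0.5099) = 5.996·0.9031 = 5.415 mg/L.

5.41 mg/L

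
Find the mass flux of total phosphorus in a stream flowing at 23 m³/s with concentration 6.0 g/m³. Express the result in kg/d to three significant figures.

Mass flux = Q·C = 23 m³/s × 6 g/m³ = 138 g/s.
= 138 g/s × 86.4 = 1.192e+04 kg/d.

11900 kg/d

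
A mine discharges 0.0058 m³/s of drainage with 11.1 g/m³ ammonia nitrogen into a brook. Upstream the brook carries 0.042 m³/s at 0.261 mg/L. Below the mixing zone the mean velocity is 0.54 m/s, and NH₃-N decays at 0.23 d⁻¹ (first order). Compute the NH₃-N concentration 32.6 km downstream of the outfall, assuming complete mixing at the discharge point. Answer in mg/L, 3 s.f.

After complete mixing, C₀ = (0.0058·11.1 + 0.042·0.261) / 0.0478 = 1.576 mg/L.
Travel time t = 3.26e+04 m / 0.54 m/s = 6.037e+04 s = 0.6987 d.
C = 1.576·exp(−0.23·0.6987) = 1.576·0.8515 = 1.342 mg/L.

1.34 mg/L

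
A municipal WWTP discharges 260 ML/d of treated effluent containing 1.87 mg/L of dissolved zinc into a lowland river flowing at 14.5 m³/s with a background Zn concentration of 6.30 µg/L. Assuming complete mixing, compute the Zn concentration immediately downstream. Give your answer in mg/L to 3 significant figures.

260 ML/d = 3.009 m³/s.
6.30 µg/L = 0.0063 mg/L.
Conservation of mass across the mixing zone: C = (3.009·1.87 + 14.5·0.0063) / (3.009 + 14.5) = 5.719/17.51 = 0.3266 mg/L.

0.327 mg/L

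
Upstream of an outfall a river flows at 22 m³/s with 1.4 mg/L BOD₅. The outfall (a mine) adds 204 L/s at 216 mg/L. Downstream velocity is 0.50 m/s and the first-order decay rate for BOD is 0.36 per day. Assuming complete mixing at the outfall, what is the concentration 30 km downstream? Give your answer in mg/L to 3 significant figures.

2.63 mg/L

204 L/s = 0.204 m³/s.
After complete mixing, C₀ = (0.204·216 + 22·1.4) / 22.2 = 3.372 mg/L.
Travel time t = 3e+04 m / 0.50 m/s = 6e+04 s = 0.6944 d.
C = 3.372·exp(−0.36·0.6944) = 3.372·0.7788 = 2.626 mg/L.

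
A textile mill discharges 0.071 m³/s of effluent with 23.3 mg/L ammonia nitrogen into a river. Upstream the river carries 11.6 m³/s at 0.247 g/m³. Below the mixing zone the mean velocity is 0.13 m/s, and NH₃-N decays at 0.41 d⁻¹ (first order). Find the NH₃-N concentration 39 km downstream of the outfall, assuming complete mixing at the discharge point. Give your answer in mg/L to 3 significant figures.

After complete mixing, C₀ = (0.071·23.3 + 11.6·0.247) / 11.67 = 0.3872 mg/L.
Travel time t = 3.9e+04 m / 0.13 m/s = 3e+05 s = 3.472 d.
C = 0.3872·exp(−0.41·3.472) = 0.3872·0.2408 = 0.09326 mg/L.

0.0933 mg/L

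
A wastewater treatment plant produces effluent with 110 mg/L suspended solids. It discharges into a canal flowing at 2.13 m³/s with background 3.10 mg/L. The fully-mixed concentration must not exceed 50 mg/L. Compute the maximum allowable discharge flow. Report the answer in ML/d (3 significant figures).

Mass balance at complete mixing: C_std·(Q_w + Q_r) = Q_w·C_e + Q_r·C_b.
Rearranging, Q_w = Q_r·(C_std − C_b)/(C_e − C_std) = 2.13·(50 − 3.1) / (110 − 50) = 1.665 m³/s.
= 143.9 ML/d.

144 ML/d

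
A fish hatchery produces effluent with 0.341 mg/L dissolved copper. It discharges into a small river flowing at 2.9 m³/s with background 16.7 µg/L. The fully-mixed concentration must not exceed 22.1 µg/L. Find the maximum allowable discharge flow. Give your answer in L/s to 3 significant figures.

49.1 L/s

16.7 µg/L = 0.0167 mg/L.
22.1 µg/L = 0.0221 mg/L.
Mass balance at complete mixing: C_std·(Q_w + Q_r) = Q_w·C_e + Q_r·C_b.
Rearranging, Q_w = Q_r·(C_std − C_b)/(C_e − C_std) = 2.9·(0.0221 − 0.0167) / (0.341 − 0.0221) = 0.04911 m³/s.
= 49.11 L/s.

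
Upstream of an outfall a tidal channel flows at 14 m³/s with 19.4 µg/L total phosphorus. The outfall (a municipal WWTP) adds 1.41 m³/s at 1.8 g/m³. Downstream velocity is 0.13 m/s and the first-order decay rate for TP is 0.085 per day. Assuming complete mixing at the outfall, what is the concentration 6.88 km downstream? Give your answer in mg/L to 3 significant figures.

0.173 mg/L

19.4 µg/L = 0.0194 mg/L.
After complete mixing, C₀ = (1.41·1.8 + 14·0.0194) / 15.41 = 0.1823 mg/L.
Travel time t = 6880 m / 0.13 m/s = 5.292e+04 s = 0.6125 d.
C = 0.1823·exp(−0.085·0.6125) = 0.1823·0.9493 = 0.1731 mg/L.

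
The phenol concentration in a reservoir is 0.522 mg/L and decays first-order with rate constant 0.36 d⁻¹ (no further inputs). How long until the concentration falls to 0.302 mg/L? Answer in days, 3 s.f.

t = ln(C₀/C)/k = ln(0.522/0.302)/0.36 = 0.5472/0.36 = 1.52 d.

1.52 d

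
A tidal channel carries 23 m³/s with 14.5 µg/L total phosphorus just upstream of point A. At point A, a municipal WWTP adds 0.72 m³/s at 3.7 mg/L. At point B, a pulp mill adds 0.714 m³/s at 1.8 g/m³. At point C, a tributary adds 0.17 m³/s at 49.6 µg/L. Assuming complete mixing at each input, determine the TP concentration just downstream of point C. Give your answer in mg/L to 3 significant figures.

14.5 µg/L = 0.0145 mg/L.
After input A: C = (23·0.0145 + 0.72·3.7) / 23.72 = 0.1264 mg/L.
After input B: C = (23.72·0.1264 + 0.714·1.8) / 24.43 = 0.1753 mg/L.
49.6 µg/L = 0.0496 mg/L.
After input C: C = (24.43·0.1753 + 0.17·0.0496) / 24.6 = 0.1744 mg/L.

0.174 mg/L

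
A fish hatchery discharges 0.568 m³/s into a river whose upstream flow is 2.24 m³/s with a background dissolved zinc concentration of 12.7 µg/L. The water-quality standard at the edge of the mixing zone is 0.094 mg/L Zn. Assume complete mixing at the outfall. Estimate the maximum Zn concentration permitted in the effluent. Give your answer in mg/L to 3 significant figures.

0.415 mg/L

12.7 µg/L = 0.0127 mg/L.
Mass balance: 0.094·2.808 = 0.568·Cₑ + 2.24·0.0127.
Cₑ = (0.264 − 0.02845) / 0.568 = 0.4146 mg/L.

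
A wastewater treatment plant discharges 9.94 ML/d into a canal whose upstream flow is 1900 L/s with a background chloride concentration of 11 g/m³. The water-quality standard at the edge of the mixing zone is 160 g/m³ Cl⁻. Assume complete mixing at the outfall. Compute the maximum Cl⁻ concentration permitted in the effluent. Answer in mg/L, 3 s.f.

9.94 ML/d = 0.115 m³/s.
1900 L/s = 1.9 m³/s.
Mass balance: 160·2.015 = 0.115·Cₑ + 1.9·11.
Cₑ = (322.4 − 20.9) / 0.115 = 2621 mg/L.

2620 mg/L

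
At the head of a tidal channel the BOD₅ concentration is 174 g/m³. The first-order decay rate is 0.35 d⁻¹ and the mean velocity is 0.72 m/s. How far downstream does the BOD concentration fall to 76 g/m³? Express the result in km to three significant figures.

From C = C₀·e^(−kt), t = ln(C₀/C)/k = ln(174/76)/0.35 = 0.8283/0.35 = 2.367 d.
Distance = v·t = 0.72 m/s × 2.045e+05 s = 1.472e+05 m = 147.2 km.

147 km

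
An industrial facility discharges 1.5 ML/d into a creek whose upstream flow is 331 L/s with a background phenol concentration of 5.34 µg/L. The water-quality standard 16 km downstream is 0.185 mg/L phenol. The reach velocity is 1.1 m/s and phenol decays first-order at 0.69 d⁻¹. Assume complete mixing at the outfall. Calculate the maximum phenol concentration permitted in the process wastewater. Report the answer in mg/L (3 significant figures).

1.5 ML/d = 0.01736 m³/s.
331 L/s = 0.331 m³/s.
5.34 µg/L = 0.00534 mg/L.
Travel time to the compliance point: t = 1.6e+04/1.1 = 1.455e+04 s = 0.1684 d; decay factor exp(−0.69·0.1684) = 0.8903.
So the concentration just after mixing may be at most 0.185/0.8903 = 0.2078 mg/L.
Mass balance: 0.2078·0.3484 = 0.01736·Cₑ + 0.331·0.00534.
Cₑ = (0.07239 − 0.001768) / 0.01736 = 4.068 mg/L.

4.07 mg/L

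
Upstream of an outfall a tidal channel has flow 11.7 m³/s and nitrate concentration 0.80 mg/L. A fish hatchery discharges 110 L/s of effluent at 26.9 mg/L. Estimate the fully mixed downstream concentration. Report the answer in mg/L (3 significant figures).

1.04 mg/L

110 L/s = 0.11 m³/s.
Flow-weighted mixing gives C = (0.11·26.9 + 11.7·0.8) / (0.11 + 11.7) = 12.32/11.81 = 1.043 mg/L.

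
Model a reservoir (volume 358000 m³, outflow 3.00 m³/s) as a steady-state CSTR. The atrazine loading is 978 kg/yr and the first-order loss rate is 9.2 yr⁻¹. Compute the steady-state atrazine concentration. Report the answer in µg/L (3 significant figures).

Outflow Q = 3.00 m³/s × 3.156e+07 s/yr = 9.467e+07 m³/yr.
Steady-state CSTR mass balance: W = Q·C + k·V·C, so C = W/(Q + kV).
Q + kV = 9.467e+07 + 9.2·358000 = 9.797e+07 m³/yr.
C = 978/9.797e+07 = 9.983e-06 kg/m³ = 0.009983 mg/L = 9.983 µg/L.

9.98 µg/L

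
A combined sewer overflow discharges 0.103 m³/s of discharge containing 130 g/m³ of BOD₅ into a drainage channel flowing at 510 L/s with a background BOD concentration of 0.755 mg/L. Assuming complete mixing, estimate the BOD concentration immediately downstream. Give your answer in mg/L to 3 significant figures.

510 L/s = 0.51 m³/s.
Flow-weighted mixing gives C = (0.103·130 + 0.51·0.755) / (0.103 + 0.51) = 13.78/0.613 = 22.47 mg/L.

22.5 mg/L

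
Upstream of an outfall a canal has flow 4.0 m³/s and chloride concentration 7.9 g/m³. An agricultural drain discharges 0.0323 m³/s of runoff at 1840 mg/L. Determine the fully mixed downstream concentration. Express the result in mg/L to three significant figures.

22.6 mg/L

Flow-weighted mixing gives C = (0.0323·1840 + 4·7.9) / (0.0323 + 4) = 91.03/4.032 = 22.58 mg/L.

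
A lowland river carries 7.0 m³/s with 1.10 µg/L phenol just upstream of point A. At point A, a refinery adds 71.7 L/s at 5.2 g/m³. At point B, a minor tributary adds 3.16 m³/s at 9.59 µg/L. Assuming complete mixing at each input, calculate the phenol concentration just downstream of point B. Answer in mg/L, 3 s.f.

0.0402 mg/L

1.10 µg/L = 0.0011 mg/L.
71.7 L/s = 0.0717 m³/s.
After input A: C = (7·0.0011 + 0.0717·5.2) / 7.072 = 0.05381 mg/L.
9.59 µg/L = 0.00959 mg/L.
After input B: C = (7.072·0.05381 + 3.16·0.00959) / 10.23 = 0.04015 mg/L.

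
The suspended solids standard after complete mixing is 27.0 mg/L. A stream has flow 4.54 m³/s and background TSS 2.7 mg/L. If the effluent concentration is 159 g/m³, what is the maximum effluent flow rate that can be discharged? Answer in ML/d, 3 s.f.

Mass balance at complete mixing: C_std·(Q_w + Q_r) = Q_w·C_e + Q_r·C_b.
Rearranging, Q_w = Q_r·(C_std − C_b)/(C_e − C_std) = 4.54·(27 − 2.7) / (159 − 27) = 0.8358 m³/s.
= 72.21 ML/d.

72.2 ML/d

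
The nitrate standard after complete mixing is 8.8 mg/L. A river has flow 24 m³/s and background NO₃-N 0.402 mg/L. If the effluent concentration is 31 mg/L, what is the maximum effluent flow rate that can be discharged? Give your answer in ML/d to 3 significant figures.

784 ML/d

Mass balance at complete mixing: C_std·(Q_w + Q_r) = Q_w·C_e + Q_r·C_b.
Rearranging, Q_w = Q_r·(C_std − C_b)/(C_e − C_std) = 24·(8.8 − 0.402) / (31 − 8.8) = 9.079 m³/s.
= 784.4 ML/d.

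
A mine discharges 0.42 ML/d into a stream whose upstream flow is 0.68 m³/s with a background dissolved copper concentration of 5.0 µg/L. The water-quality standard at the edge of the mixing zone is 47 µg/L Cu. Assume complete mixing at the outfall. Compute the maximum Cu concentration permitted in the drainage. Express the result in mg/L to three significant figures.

5.92 mg/L

0.42 ML/d = 0.004861 m³/s.
5.0 µg/L = 0.005 mg/L.
47 µg/L = 0.047 mg/L.
Mass balance: 0.047·0.6849 = 0.004861·Cₑ + 0.68·0.005.
Cₑ = (0.03219 − 0.0034) / 0.004861 = 5.922 mg/L.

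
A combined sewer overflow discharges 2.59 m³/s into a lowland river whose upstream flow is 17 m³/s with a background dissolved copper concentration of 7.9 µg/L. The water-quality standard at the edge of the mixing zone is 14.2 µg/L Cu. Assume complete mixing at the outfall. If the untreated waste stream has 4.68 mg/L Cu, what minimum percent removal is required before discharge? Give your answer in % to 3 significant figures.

7.9 µg/L = 0.0079 mg/L.
14.2 µg/L = 0.0142 mg/L.
Mass balance: 0.0142·19.59 = 2.59·Cₑ + 17·0.0079.
Cₑ = (0.2782 − 0.1343) / 2.59 = 0.05555 mg/L.
Required removal = 1 − 0.05555/4.68 = 98.81 %.

98.8 %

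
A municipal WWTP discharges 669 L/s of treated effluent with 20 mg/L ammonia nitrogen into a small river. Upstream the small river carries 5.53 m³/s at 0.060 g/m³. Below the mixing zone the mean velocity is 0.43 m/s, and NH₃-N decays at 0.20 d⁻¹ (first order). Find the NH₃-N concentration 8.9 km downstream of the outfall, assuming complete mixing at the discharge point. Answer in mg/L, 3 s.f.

2.11 mg/L

669 L/s = 0.669 m³/s.
After complete mixing, C₀ = (0.669·20 + 5.53·0.06) / 6.199 = 2.212 mg/L.
Travel time t = 8900 m / 0.43 m/s = 2.07e+04 s = 0.2396 d.
C = 2.212·exp(−0.20·0.2396) = 2.212·0.9532 = 2.108 mg/L.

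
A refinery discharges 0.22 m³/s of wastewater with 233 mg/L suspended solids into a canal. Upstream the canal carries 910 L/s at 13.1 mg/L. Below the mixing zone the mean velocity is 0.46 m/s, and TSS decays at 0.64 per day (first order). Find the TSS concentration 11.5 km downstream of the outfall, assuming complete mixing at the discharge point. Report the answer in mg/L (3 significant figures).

910 L/s = 0.91 m³/s.
After complete mixing, C₀ = (0.22·233 + 0.91·13.1) / 1.13 = 55.91 mg/L.
Travel time t = 1.15e+04 m / 0.46 m/s = 2.5e+04 s = 0.2894 d.
C = 55.91·exp(−0.64·0.2894) = 55.91·0.831 = 46.46 mg/L.

46.5 mg/L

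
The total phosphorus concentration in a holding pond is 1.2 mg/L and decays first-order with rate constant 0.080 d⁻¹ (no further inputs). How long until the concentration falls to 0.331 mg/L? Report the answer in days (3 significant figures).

t = ln(C₀/C)/k = ln(1.2/0.331)/0.080 = 1.288/0.080 = 16.1 d.

16.1 d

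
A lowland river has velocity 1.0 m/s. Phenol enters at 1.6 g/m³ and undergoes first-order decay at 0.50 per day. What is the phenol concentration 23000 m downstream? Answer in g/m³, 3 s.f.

Travel time t = 23000 m / 1.0 m/s = 2.3e+04/1.0 = 2.3e+04 s = 0.2662 d.
First-order decay: C = 1.6·exp(−0.50·0.2662) = 1.6·0.8754 = 1.401 g/m³.

1.40 g/m³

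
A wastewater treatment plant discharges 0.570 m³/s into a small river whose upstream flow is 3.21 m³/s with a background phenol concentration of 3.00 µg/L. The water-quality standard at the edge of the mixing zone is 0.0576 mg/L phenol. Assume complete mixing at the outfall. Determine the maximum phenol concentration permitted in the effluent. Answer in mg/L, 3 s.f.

3.00 µg/L = 0.003 mg/L.
Mass balance: 0.0576·3.78 = 0.57·Cₑ + 3.21·0.003.
Cₑ = (0.2177 − 0.00963) / 0.57 = 0.3651 mg/L.

0.365 mg/L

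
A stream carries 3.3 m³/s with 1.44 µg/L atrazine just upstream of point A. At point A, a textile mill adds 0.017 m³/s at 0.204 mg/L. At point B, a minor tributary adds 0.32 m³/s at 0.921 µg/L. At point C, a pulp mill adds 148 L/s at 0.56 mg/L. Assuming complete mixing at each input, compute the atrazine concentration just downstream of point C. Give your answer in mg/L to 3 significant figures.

0.0241 mg/L

1.44 µg/L = 0.00144 mg/L.
After input A: C = (3.3·0.00144 + 0.017·0.204) / 3.317 = 0.002478 mg/L.
0.921 µg/L = 0.000921 mg/L.
After input B: C = (3.317·0.002478 + 0.32·0.000921) / 3.637 = 0.002341 mg/L.
148 L/s = 0.148 m³/s.
After input C: C = (3.637·0.002341 + 0.148·0.56) / 3.785 = 0.02415 mg/L.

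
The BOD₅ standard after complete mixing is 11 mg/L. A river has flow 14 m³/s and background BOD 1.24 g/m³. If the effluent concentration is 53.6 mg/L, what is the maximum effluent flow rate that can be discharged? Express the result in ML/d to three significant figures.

Mass balance at complete mixing: C_std·(Q_w + Q_r) = Q_w·C_e + Q_r·C_b.
Rearranging, Q_w = Q_r·(C_std − C_b)/(C_e − C_std) = 14·(11 − 1.24) / (53.6 − 11) = 3.208 m³/s.
= 277.1 ML/d.

277 ML/d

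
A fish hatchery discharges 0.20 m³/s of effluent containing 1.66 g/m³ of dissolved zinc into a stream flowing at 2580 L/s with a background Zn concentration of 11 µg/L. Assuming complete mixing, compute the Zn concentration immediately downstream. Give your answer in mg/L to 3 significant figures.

2580 L/s = 2.58 m³/s.
11 µg/L = 0.011 mg/L.
Conservation of mass across the mixing zone: C = (0.2·1.66 + 2.58·0.011) / (0.2 + 2.58) = 0.3604/2.78 = 0.1296 mg/L.

0.130 mg/L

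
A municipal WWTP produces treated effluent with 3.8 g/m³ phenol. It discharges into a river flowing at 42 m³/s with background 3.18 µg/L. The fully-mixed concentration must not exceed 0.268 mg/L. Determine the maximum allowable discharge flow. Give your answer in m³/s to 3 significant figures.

3.18 µg/L = 0.00318 mg/L.
Mass balance at complete mixing: C_std·(Q_w + Q_r) = Q_w·C_e + Q_r·C_b.
Rearranging, Q_w = Q_r·(C_std − C_b)/(C_e − C_std) = 42·(0.268 − 0.00318) / (3.8 − 0.268) = 3.149 m³/s.

3.15 m³/s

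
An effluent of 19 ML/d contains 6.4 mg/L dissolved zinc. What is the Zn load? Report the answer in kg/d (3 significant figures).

122 kg/d

19 ML/d = 0.2199 m³/s.
Mass flux = Q·C = 0.2199 m³/s × 6.4 g/m³ = 1.407 g/s.
= 1.407 g/s × 86.4 = 121.6 kg/d.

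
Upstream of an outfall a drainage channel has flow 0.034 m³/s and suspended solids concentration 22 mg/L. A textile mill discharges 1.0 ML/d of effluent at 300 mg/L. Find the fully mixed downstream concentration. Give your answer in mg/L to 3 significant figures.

1.0 ML/d = 0.01157 m³/s.
Flow-weighted mixing gives C = (0.01157·300 + 0.034·22) / (0.01157 + 0.034) = 4.22/0.04557 = 92.6 mg/L.

92.6 mg/L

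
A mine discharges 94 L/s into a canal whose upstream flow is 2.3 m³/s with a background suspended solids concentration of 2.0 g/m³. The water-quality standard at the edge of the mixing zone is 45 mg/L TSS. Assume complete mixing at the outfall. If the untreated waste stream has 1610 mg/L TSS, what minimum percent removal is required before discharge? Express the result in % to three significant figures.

31.9 %

94 L/s = 0.094 m³/s.
Mass balance: 45·2.394 = 0.094·Cₑ + 2.3·2.
Cₑ = (107.7 − 4.6) / 0.094 = 1097 mg/L.
Required removal = 1 − 1097/1610 = 31.86 %.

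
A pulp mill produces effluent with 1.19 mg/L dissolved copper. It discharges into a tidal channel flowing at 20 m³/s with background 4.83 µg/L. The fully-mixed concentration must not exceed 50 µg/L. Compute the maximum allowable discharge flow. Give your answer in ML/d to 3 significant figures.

68.5 ML/d

4.83 µg/L = 0.00483 mg/L.
50 µg/L = 0.05 mg/L.
Mass balance at complete mixing: C_std·(Q_w + Q_r) = Q_w·C_e + Q_r·C_b.
Rearranging, Q_w = Q_r·(C_std − C_b)/(C_e − C_std) = 20·(0.05 − 0.00483) / (1.19 − 0.05) = 0.7925 m³/s.
= 68.47 ML/d.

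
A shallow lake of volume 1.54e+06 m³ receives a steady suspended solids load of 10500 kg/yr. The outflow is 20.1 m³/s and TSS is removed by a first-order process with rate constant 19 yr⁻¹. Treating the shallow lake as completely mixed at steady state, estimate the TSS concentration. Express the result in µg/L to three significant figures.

Outflow Q = 20.1 m³/s × 3.156e+07 s/yr = 6.343e+08 m³/yr.
Steady-state CSTR mass balance: W = Q·C + k·V·C, so C = W/(Q + kV).
Q + kV = 6.343e+08 + 19·1.54e+06 = 6.636e+08 m³/yr.
C = 10500/6.636e+08 = 1.582e-05 kg/m³ = 0.01582 mg/L = 15.82 µg/L.

15.8 µg/L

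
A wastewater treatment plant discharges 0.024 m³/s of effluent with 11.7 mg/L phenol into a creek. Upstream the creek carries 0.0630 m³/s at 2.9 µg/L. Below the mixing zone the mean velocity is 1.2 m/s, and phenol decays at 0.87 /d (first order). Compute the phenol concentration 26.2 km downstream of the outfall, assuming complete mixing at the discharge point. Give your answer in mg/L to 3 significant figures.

2.59 mg/L

2.9 µg/L = 0.0029 mg/L.
After complete mixing, C₀ = (0.024·11.7 + 0.063·0.0029) / 0.087 = 3.23 mg/L.
Travel time t = 2.62e+04 m / 1.2 m/s = 2.183e+04 s = 0.2527 d.
C = 3.23·exp(−0.87·0.2527) = 3.23·0.8026 = 2.592 mg/L.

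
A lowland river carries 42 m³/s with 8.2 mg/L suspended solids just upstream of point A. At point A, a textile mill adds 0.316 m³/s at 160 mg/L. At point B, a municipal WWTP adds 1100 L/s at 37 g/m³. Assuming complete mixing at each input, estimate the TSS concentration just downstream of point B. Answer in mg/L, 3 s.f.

After input A: C = (42·8.2 + 0.316·160) / 42.32 = 9.334 mg/L.
1100 L/s = 1.1 m³/s.
After input B: C = (42.32·9.334 + 1.1·37) / 43.42 = 10.03 mg/L.

10.0 mg/L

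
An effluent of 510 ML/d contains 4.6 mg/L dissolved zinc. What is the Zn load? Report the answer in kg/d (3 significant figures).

2350 kg/d

510 ML/d = 5.903 m³/s.
Mass flux = Q·C = 5.903 m³/s × 4.6 g/m³ = 27.15 g/s.
= 27.15 g/s × 86.4 = 2346 kg/d.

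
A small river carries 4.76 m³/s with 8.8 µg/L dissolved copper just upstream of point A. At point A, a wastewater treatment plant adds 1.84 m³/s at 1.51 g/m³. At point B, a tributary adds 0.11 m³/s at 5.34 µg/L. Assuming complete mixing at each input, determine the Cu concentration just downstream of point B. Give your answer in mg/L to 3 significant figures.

8.8 µg/L = 0.0088 mg/L.
After input A: C = (4.76·0.0088 + 1.84·1.51) / 6.6 = 0.4273 mg/L.
5.34 µg/L = 0.00534 mg/L.
After input B: C = (6.6·0.4273 + 0.11·0.00534) / 6.71 = 0.4204 mg/L.

0.420 mg/L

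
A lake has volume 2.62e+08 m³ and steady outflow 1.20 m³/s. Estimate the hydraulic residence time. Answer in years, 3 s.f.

Q = 1.20 m³/s × 3.156e+07 s/yr = 3.787e+07 m³/yr.
Hydraulic residence time τ = V/Q = 2.62e+08/3.787e+07 = 6.919 yr.

6.92 yr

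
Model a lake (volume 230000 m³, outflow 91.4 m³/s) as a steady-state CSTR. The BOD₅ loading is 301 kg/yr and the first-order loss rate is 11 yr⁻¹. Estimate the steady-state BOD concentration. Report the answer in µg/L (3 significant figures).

Outflow Q = 91.4 m³/s × 3.156e+07 s/yr = 2.884e+09 m³/yr.
Steady-state CSTR mass balance: W = Q·C + k·V·C, so C = W/(Q + kV).
Q + kV = 2.884e+09 + 11·230000 = 2.887e+09 m³/yr.
C = 301/2.887e+09 = 1.043e-07 kg/m³ = 0.0001043 mg/L = 0.1043 µg/L.

0.104 µg/L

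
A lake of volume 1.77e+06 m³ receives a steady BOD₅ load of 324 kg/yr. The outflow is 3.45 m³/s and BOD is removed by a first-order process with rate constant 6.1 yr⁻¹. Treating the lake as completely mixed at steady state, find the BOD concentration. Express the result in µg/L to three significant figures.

2.71 µg/L

Outflow Q = 3.45 m³/s × 3.156e+07 s/yr = 1.089e+08 m³/yr.
Steady-state CSTR mass balance: W = Q·C + k·V·C, so C = W/(Q + kV).
Q + kV = 1.089e+08 + 6.1·1.77e+06 = 1.197e+08 m³/yr.
C = 324/1.197e+08 = 2.707e-06 kg/m³ = 0.002707 mg/L = 2.707 µg/L.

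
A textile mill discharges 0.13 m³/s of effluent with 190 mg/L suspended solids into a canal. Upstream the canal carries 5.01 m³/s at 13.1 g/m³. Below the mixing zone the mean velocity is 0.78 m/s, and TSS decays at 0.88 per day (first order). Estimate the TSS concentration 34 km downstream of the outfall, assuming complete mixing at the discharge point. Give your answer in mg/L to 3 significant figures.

11.3 mg/L

After complete mixing, C₀ = (0.13·190 + 5.01·13.1) / 5.14 = 17.57 mg/L.
Travel time t = 3.4e+04 m / 0.78 m/s = 4.359e+04 s = 0.5045 d.
C = 17.57·exp(−0.88·0.5045) = 17.57·0.6415 = 11.27 mg/L.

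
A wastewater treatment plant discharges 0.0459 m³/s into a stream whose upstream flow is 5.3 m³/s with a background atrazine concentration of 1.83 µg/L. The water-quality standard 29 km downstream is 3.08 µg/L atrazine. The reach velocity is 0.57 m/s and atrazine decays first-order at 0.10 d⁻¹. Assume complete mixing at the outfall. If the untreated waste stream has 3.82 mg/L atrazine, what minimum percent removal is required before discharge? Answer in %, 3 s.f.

95.6 %

1.83 µg/L = 0.00183 mg/L.
3.08 µg/L = 0.00308 mg/L.
Travel time to the compliance point: t = 2.9e+04/0.57 = 5.088e+04 s = 0.5889 d; decay factor exp(−0.10·0.5889) = 0.9428.
So the concentration just after mixing may be at most 0.00308/0.9428 = 0.003267 mg/L.
Mass balance: 0.003267·5.346 = 0.0459·Cₑ + 5.3·0.00183.
Cₑ = (0.01746 − 0.009699) / 0.0459 = 0.1692 mg/L.
Required removal = 1 − 0.1692/3.82 = 95.57 %.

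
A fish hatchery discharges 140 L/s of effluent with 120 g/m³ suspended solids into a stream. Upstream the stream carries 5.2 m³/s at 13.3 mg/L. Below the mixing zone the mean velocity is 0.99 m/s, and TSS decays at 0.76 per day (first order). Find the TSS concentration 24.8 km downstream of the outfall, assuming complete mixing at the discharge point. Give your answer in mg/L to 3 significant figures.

140 L/s = 0.14 m³/s.
After complete mixing, C₀ = (0.14·120 + 5.2·13.3) / 5.34 = 16.1 mg/L.
Travel time t = 2.48e+04 m / 0.99 m/s = 2.505e+04 s = 0.2899 d.
C = 16.1·exp(−0.76·0.2899) = 16.1·0.8022 = 12.91 mg/L.

12.9 mg/L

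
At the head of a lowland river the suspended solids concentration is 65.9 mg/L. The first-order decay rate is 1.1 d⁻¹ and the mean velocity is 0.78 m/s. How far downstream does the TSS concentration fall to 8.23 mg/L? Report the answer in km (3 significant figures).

127 km

From C = C₀·e^(−kt), t = ln(C₀/C)/k = ln(65.9/8.23)/1.1 = 2.08/1.1 = 1.891 d.
Distance = v·t = 0.78 m/s × 1.634e+05 s = 1.275e+05 m = 127.5 km.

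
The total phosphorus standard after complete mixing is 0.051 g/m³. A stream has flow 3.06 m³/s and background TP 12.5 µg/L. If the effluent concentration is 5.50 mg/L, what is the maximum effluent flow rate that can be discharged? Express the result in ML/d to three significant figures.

1.87 ML/d

12.5 µg/L = 0.0125 mg/L.
Mass balance at complete mixing: C_std·(Q_w + Q_r) = Q_w·C_e + Q_r·C_b.
Rearranging, Q_w = Q_r·(C_std − C_b)/(C_e − C_std) = 3.06·(0.051 − 0.0125) / (5.5 − 0.051) = 0.02162 m³/s.
= 1.868 ML/d.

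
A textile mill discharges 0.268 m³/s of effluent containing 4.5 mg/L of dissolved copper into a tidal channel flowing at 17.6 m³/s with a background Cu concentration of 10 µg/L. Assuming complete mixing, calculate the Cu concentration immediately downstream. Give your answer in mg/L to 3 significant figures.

0.0773 mg/L

10 µg/L = 0.01 mg/L.
By mass balance at complete mixing, C = (0.268·4.5 + 17.6·0.01) / (0.268 + 17.6) = 1.382/17.87 = 0.07734 mg/L.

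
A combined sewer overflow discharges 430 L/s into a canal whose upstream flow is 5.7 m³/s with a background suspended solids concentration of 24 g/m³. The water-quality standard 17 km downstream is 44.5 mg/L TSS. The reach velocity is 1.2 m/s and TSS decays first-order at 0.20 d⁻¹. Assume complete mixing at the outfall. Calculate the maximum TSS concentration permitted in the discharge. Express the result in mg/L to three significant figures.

337 mg/L

430 L/s = 0.43 m³/s.
Travel time to the compliance point: t = 1.7e+04/1.2 = 1.417e+04 s = 0.164 d; decay factor exp(−0.20·0.164) = 0.9677.
So the concentration just after mixing may be at most 44.5/0.9677 = 45.98 mg/L.
Mass balance: 45.98·6.13 = 0.43·Cₑ + 5.7·24.
Cₑ = (281.9 − 136.8) / 0.43 = 337.4 mg/L.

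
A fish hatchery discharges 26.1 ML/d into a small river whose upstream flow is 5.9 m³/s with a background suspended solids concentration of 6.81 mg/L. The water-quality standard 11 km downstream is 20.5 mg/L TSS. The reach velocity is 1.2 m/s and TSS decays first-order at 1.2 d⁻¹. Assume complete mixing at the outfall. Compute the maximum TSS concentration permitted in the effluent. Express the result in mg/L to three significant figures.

26.1 ML/d = 0.3021 m³/s.
Travel time to the compliance point: t = 1.1e+04/1.2 = 9167 s = 0.1061 d; decay factor exp(−1.2·0.1061) = 0.8805.
So the concentration just after mixing may be at most 20.5/0.8805 = 23.28 mg/L.
Mass balance: 23.28·6.202 = 0.3021·Cₑ + 5.9·6.81.
Cₑ = (144.4 − 40.18) / 0.3021 = 345 mg/L.

345 mg/L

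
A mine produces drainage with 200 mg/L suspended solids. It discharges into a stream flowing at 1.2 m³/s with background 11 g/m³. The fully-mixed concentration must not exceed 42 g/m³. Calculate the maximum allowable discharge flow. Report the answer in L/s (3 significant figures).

235 L/s

Mass balance at complete mixing: C_std·(Q_w + Q_r) = Q_w·C_e + Q_r·C_b.
Rearranging, Q_w = Q_r·(C_std − C_b)/(C_e − C_std) = 1.2·(42 − 11) / (200 − 42) = 0.2354 m³/s.
= 235.4 L/s.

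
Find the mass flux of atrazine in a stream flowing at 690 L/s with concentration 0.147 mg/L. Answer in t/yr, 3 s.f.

3.20 t/yr

690 L/s = 0.69 m³/s.
Mass flux = Q·C = 0.69 m³/s × 0.147 g/m³ = 0.1014 g/s.
= 0.1014 g/s × 31.56 = 3.201 t/yr.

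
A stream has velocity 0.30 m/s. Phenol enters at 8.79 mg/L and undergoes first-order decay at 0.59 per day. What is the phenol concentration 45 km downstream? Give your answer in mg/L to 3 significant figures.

3.16 mg/L

Travel time t = 45 km / 0.30 m/s = 4.5e+04/0.30 = 1.5e+05 s = 1.736 d.
First-order decay: C = 8.79·exp(−0.59·1.736) = 8.79·0.359 = 3.156 mg/L.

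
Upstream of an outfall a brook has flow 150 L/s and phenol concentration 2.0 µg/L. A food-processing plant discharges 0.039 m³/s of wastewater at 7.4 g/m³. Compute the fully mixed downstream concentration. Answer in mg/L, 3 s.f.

150 L/s = 0.15 m³/s.
2.0 µg/L = 0.002 mg/L.
Conservation of mass across the mixing zone: C = (0.039·7.4 + 0.15·0.002) / (0.039 + 0.15) = 0.2889/0.189 = 1.529 mg/L.

1.53 mg/L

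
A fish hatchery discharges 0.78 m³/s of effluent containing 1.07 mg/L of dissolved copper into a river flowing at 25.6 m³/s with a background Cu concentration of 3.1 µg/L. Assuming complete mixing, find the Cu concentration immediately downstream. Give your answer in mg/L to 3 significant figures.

3.1 µg/L = 0.0031 mg/L.
By mass balance at complete mixing, C = (0.78·1.07 + 25.6·0.0031) / (0.78 + 25.6) = 0.914/26.38 = 0.03465 mg/L.

0.0346 mg/L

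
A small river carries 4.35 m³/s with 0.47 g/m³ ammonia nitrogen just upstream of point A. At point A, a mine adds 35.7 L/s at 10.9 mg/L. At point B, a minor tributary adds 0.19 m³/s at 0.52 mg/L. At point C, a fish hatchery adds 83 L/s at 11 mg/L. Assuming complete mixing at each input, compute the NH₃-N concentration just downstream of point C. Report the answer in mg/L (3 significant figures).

35.7 L/s = 0.0357 m³/s.
After input A: C = (4.35·0.47 + 0.0357·10.9) / 4.386 = 0.5549 mg/L.
After input B: C = (4.386·0.5549 + 0.19·0.52) / 4.576 = 0.5535 mg/L.
83 L/s = 0.083 m³/s.
After input C: C = (4.576·0.5535 + 0.083·11) / 4.659 = 0.7396 mg/L.

0.740 mg/L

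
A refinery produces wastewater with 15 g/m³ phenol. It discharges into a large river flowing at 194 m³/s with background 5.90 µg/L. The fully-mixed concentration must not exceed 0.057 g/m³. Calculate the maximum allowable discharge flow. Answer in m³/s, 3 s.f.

5.90 µg/L = 0.0059 mg/L.
Mass balance at complete mixing: C_std·(Q_w + Q_r) = Q_w·C_e + Q_r·C_b.
Rearranging, Q_w = Q_r·(C_std − C_b)/(C_e − C_std) = 194·(0.057 − 0.0059) / (15 − 0.057) = 0.6634 m³/s.

0.663 m³/s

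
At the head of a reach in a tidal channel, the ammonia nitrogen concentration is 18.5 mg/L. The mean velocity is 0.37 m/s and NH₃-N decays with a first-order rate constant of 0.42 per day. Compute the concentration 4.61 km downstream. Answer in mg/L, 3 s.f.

17.4 mg/L

Travel time t = 4.61 km / 0.37 m/s = 4610/0.37 = 1.246e+04 s = 0.1442 d.
First-order decay: C = 18.5·exp(−0.42·0.1442) = 18.5·0.9412 = 17.41 mg/L.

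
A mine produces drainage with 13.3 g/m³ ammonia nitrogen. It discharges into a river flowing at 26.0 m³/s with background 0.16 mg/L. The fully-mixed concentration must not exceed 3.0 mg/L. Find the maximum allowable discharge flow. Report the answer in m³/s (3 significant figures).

Mass balance at complete mixing: C_std·(Q_w + Q_r) = Q_w·C_e + Q_r·C_b.
Rearranging, Q_w = Q_r·(C_std − C_b)/(C_e − C_std) = 26.0·(3 − 0.16) / (13.3 − 3) = 7.169 m³/s.

7.17 m³/s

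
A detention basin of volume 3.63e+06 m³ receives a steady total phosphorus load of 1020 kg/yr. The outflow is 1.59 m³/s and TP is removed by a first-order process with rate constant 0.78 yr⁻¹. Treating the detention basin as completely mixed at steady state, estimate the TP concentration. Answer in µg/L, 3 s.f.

Outflow Q = 1.59 m³/s × 3.156e+07 s/yr = 5.018e+07 m³/yr.
Steady-state CSTR mass balance: W = Q·C + k·V·C, so C = W/(Q + kV).
Q + kV = 5.018e+07 + 0.78·3.63e+06 = 5.301e+07 m³/yr.
C = 1020/5.301e+07 = 1.924e-05 kg/m³ = 0.01924 mg/L = 19.24 µg/L.

19.2 µg/L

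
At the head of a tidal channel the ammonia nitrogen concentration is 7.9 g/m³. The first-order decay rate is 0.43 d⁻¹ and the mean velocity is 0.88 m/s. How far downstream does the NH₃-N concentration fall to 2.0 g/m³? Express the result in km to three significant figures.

From C = C₀·e^(−kt), t = ln(C₀/C)/k = ln(7.9/2.0)/0.43 = 1.374/0.43 = 3.195 d.
Distance = v·t = 0.88 m/s × 2.76e+05 s = 2.429e+05 m = 242.9 km.

243 km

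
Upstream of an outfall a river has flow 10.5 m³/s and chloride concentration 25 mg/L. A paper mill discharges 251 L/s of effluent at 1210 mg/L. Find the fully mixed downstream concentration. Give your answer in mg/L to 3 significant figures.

52.7 mg/L

251 L/s = 0.251 m³/s.
Conservation of mass across the mixing zone: C = (0.251·1210 + 10.5·25) / (0.251 + 10.5) = 566.2/10.75 = 52.67 mg/L.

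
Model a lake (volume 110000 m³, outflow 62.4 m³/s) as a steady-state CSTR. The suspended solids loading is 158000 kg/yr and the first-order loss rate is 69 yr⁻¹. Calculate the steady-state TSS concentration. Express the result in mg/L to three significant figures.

0.0799 mg/L

Outflow Q = 62.4 m³/s × 3.156e+07 s/yr = 1.969e+09 m³/yr.
Steady-state CSTR mass balance: W = Q·C + k·V·C, so C = W/(Q + kV).
Q + kV = 1.969e+09 + 69·110000 = 1.977e+09 m³/yr.
C = 158000/1.977e+09 = 7.993e-05 kg/m³ = 0.07993 mg/L.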